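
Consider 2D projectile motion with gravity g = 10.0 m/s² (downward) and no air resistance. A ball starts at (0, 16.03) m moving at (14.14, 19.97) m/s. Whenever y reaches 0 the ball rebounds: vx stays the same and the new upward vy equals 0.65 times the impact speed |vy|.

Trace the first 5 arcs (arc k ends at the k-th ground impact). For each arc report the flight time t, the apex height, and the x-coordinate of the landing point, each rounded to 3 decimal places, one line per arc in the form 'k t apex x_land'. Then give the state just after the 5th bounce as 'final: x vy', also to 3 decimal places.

1 4.679 35.970 66.163
2 3.487 15.197 115.467
3 2.266 6.421 147.514
4 1.473 2.713 168.345
5 0.958 1.146 181.885
final: 181.885 3.112

Arc 1: start y=16.030, vy=19.970 → t=4.679, apex=35.970, x_land=66.163, impact vy=-26.822
  bounce: vy ← 0.65·26.822 = 17.434
Arc 2: start y=0.000, vy=17.434 → t=3.487, apex=15.197, x_land=115.467, impact vy=-17.434
  bounce: vy ← 0.65·17.434 = 11.332
Arc 3: start y=0.000, vy=11.332 → t=2.266, apex=6.421, x_land=147.514, impact vy=-11.332
  bounce: vy ← 0.65·11.332 = 7.366
Arc 4: start y=0.000, vy=7.366 → t=1.473, apex=2.713, x_land=168.345, impact vy=-7.366
  bounce: vy ← 0.65·7.366 = 4.788
Arc 5: start y=0.000, vy=4.788 → t=0.958, apex=1.146, x_land=181.885, impact vy=-4.788
  bounce: vy ← 0.65·4.788 = 3.112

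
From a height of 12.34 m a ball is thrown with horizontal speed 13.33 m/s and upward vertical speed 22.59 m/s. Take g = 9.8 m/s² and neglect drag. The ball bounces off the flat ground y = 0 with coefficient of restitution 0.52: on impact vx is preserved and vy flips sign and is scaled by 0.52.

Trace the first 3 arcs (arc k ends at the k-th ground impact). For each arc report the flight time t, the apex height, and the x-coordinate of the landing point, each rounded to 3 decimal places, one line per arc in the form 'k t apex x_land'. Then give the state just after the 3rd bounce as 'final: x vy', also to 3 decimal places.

1 5.104 38.376 68.032
2 2.910 10.377 106.828
3 1.513 2.806 127.003
final: 127.003 3.856

Arc 1: start y=12.340, vy=22.590 → t=5.104, apex=38.376, x_land=68.032, impact vy=-27.426
  bounce: vy ← 0.52·27.426 = 14.261
Arc 2: start y=0.000, vy=14.261 → t=2.910, apex=10.377, x_land=106.828, impact vy=-14.261
  bounce: vy ← 0.52·14.261 = 7.416
Arc 3: start y=0.000, vy=7.416 → t=1.513, apex=2.806, x_land=127.003, impact vy=-7.416
  bounce: vy ← 0.52·7.416 = 3.856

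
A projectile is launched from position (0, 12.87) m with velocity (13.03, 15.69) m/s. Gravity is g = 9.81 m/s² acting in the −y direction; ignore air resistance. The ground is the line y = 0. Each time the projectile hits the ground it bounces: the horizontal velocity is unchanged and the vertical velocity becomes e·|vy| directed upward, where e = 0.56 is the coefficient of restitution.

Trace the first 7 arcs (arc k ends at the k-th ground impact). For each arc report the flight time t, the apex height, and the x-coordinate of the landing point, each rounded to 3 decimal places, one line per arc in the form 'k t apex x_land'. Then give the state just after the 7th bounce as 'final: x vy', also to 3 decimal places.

1 3.876 25.417 50.501
2 2.550 7.971 83.722
3 1.428 2.500 102.325
4 0.800 0.784 112.743
5 0.448 0.246 118.577
6 0.251 0.077 121.844
7 0.140 0.024 123.674
final: 123.674 0.386

Arc 1: start y=12.870, vy=15.690 → t=3.876, apex=25.417, x_land=50.501, impact vy=-22.331
  bounce: vy ← 0.56·22.331 = 12.506
Arc 2: start y=0.000, vy=12.506 → t=2.550, apex=7.971, x_land=83.722, impact vy=-12.506
  bounce: vy ← 0.56·12.506 = 7.003
Arc 3: start y=0.000, vy=7.003 → t=1.428, apex=2.500, x_land=102.325, impact vy=-7.003
  bounce: vy ← 0.56·7.003 = 3.922
Arc 4: start y=0.000, vy=3.922 → t=0.800, apex=0.784, x_land=112.743, impact vy=-3.922
  bounce: vy ← 0.56·3.922 = 2.196
Arc 5: start y=0.000, vy=2.196 → t=0.448, apex=0.246, x_land=118.577, impact vy=-2.196
  bounce: vy ← 0.56·2.196 = 1.230
Arc 6: start y=0.000, vy=1.230 → t=0.251, apex=0.077, x_land=121.844, impact vy=-1.230
  bounce: vy ← 0.56·1.230 = 0.689
Arc 7: start y=0.000, vy=0.689 → t=0.140, apex=0.024, x_land=123.674, impact vy=-0.689
  bounce: vy ← 0.56·0.689 = 0.386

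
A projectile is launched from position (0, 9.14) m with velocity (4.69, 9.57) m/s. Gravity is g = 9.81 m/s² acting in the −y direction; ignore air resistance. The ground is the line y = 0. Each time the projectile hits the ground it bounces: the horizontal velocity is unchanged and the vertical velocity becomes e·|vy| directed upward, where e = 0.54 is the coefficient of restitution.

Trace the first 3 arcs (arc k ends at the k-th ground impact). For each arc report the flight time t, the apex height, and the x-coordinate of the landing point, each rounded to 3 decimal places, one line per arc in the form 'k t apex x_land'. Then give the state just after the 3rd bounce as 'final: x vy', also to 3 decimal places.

Arc 1: start y=9.140, vy=9.570 → t=2.653, apex=13.808, x_land=12.444, impact vy=-16.459
  bounce: vy ← 0.54·16.459 = 8.888
Arc 2: start y=0.000, vy=8.888 → t=1.812, apex=4.026, x_land=20.943, impact vy=-8.888
  bounce: vy ← 0.54·8.888 = 4.800
Arc 3: start y=0.000, vy=4.800 → t=0.979, apex=1.174, x_land=25.532, impact vy=-4.800
  bounce: vy ← 0.54·4.800 = 2.592

1 2.653 13.808 12.444
2 1.812 4.026 20.943
3 0.979 1.174 25.532
final: 25.532 2.592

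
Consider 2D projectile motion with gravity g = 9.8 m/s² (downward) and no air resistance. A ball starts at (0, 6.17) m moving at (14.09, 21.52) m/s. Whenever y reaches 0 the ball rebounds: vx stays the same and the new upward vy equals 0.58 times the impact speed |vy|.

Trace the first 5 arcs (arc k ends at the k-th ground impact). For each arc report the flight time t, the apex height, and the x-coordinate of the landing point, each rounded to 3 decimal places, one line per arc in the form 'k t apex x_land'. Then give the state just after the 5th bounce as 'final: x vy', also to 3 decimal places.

Arc 1: start y=6.170, vy=21.520 → t=4.662, apex=29.798, x_land=65.687, impact vy=-24.167
  bounce: vy ← 0.58·24.167 = 14.017
Arc 2: start y=0.000, vy=14.017 → t=2.861, apex=10.024, x_land=105.992, impact vy=-14.017
  bounce: vy ← 0.58·14.017 = 8.130
Arc 3: start y=0.000, vy=8.130 → t=1.659, apex=3.372, x_land=129.369, impact vy=-8.130
  bounce: vy ← 0.58·8.130 = 4.715
Arc 4: start y=0.000, vy=4.715 → t=0.962, apex=1.134, x_land=142.928, impact vy=-4.715
  bounce: vy ← 0.58·4.715 = 2.735
Arc 5: start y=0.000, vy=2.735 → t=0.558, apex=0.382, x_land=150.792, impact vy=-2.735
  bounce: vy ← 0.58·2.735 = 1.586

1 4.662 29.798 65.687
2 2.861 10.024 105.992
3 1.659 3.372 129.369
4 0.962 1.134 142.928
5 0.558 0.382 150.792
final: 150.792 1.586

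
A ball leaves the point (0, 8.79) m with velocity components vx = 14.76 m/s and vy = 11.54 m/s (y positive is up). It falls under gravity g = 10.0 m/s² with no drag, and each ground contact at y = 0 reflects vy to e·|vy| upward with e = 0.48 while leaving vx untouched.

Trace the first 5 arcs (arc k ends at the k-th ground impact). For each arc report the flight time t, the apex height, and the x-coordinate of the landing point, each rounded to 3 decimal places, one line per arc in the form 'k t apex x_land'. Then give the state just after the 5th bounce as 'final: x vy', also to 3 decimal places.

1 2.912 15.449 42.978
2 1.687 3.559 67.884
3 0.810 0.820 79.840
4 0.389 0.189 85.578
5 0.187 0.044 88.333
final: 88.333 0.448

Arc 1: start y=8.790, vy=11.540 → t=2.912, apex=15.449, x_land=42.978, impact vy=-17.578
  bounce: vy ← 0.48·17.578 = 8.437
Arc 2: start y=0.000, vy=8.437 → t=1.687, apex=3.559, x_land=67.884, impact vy=-8.437
  bounce: vy ← 0.48·8.437 = 4.050
Arc 3: start y=0.000, vy=4.050 → t=0.810, apex=0.820, x_land=79.840, impact vy=-4.050
  bounce: vy ← 0.48·4.050 = 1.944
Arc 4: start y=0.000, vy=1.944 → t=0.389, apex=0.189, x_land=85.578, impact vy=-1.944
  bounce: vy ← 0.48·1.944 = 0.933
Arc 5: start y=0.000, vy=0.933 → t=0.187, apex=0.044, x_land=88.333, impact vy=-0.933
  bounce: vy ← 0.48·0.933 = 0.448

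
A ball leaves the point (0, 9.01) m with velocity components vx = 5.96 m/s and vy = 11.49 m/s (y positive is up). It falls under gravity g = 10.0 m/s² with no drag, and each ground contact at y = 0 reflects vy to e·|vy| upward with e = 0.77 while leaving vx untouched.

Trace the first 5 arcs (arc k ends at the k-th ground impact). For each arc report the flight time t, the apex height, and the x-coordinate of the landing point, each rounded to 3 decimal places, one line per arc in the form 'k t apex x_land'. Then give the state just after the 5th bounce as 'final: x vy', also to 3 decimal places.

1 2.916 15.611 17.379
2 2.721 9.256 33.597
3 2.095 5.488 46.085
4 1.613 3.254 55.701
5 1.242 1.929 63.105
final: 63.105 4.783

Arc 1: start y=9.010, vy=11.490 → t=2.916, apex=15.611, x_land=17.379, impact vy=-17.670
  bounce: vy ← 0.77·17.670 = 13.606
Arc 2: start y=0.000, vy=13.606 → t=2.721, apex=9.256, x_land=33.597, impact vy=-13.606
  bounce: vy ← 0.77·13.606 = 10.476
Arc 3: start y=0.000, vy=10.476 → t=2.095, apex=5.488, x_land=46.085, impact vy=-10.476
  bounce: vy ← 0.77·10.476 = 8.067
Arc 4: start y=0.000, vy=8.067 → t=1.613, apex=3.254, x_land=55.701, impact vy=-8.067
  bounce: vy ← 0.77·8.067 = 6.211
Arc 5: start y=0.000, vy=6.211 → t=1.242, apex=1.929, x_land=63.105, impact vy=-6.211
  bounce: vy ← 0.77·6.211 = 4.783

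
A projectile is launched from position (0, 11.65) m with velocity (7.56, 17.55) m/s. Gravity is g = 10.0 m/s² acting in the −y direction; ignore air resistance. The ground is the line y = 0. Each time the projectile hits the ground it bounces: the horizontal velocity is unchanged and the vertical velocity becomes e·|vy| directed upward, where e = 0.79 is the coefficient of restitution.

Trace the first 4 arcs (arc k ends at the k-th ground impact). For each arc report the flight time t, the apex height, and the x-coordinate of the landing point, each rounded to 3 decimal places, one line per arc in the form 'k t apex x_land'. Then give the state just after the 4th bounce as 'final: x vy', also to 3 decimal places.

1 4.081 27.050 30.852
2 3.675 16.882 58.635
3 2.903 10.536 80.583
4 2.294 6.576 97.923
final: 97.923 9.060

Arc 1: start y=11.650, vy=17.550 → t=4.081, apex=27.050, x_land=30.852, impact vy=-23.259
  bounce: vy ← 0.79·23.259 = 18.375
Arc 2: start y=0.000, vy=18.375 → t=3.675, apex=16.882, x_land=58.635, impact vy=-18.375
  bounce: vy ← 0.79·18.375 = 14.516
Arc 3: start y=0.000, vy=14.516 → t=2.903, apex=10.536, x_land=80.583, impact vy=-14.516
  bounce: vy ← 0.79·14.516 = 11.468
Arc 4: start y=0.000, vy=11.468 → t=2.294, apex=6.576, x_land=97.923, impact vy=-11.468
  bounce: vy ← 0.79·11.468 = 9.060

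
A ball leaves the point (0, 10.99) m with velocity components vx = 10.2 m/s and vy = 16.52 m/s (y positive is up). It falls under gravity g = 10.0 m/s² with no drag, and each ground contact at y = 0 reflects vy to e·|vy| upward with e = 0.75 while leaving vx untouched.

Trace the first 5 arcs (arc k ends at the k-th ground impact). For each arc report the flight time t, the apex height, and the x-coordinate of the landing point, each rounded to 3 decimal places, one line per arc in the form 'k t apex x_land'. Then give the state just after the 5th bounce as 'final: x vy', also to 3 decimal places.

1 3.872 24.636 39.491
2 3.330 13.857 73.453
3 2.497 7.795 98.924
4 1.873 4.385 118.027
5 1.405 2.466 132.355
final: 132.355 5.267

Arc 1: start y=10.990, vy=16.520 → t=3.872, apex=24.636, x_land=39.491, impact vy=-22.197
  bounce: vy ← 0.75·22.197 = 16.648
Arc 2: start y=0.000, vy=16.648 → t=3.330, apex=13.857, x_land=73.453, impact vy=-16.648
  bounce: vy ← 0.75·16.648 = 12.486
Arc 3: start y=0.000, vy=12.486 → t=2.497, apex=7.795, x_land=98.924, impact vy=-12.486
  bounce: vy ← 0.75·12.486 = 9.364
Arc 4: start y=0.000, vy=9.364 → t=1.873, apex=4.385, x_land=118.027, impact vy=-9.364
  bounce: vy ← 0.75·9.364 = 7.023
Arc 5: start y=0.000, vy=7.023 → t=1.405, apex=2.466, x_land=132.355, impact vy=-7.023
  bounce: vy ← 0.75·7.023 = 5.267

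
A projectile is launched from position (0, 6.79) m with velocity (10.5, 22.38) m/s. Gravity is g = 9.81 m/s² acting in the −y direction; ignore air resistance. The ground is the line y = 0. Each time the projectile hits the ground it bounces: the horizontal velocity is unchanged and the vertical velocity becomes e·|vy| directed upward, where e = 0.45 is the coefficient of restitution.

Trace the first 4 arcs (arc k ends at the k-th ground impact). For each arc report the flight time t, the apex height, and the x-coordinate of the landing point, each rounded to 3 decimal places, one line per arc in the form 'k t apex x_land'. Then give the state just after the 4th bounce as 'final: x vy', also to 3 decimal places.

1 4.848 32.318 50.906
2 2.310 6.544 75.163
3 1.040 1.325 86.079
4 0.468 0.268 90.991
final: 90.991 1.033

Arc 1: start y=6.790, vy=22.380 → t=4.848, apex=32.318, x_land=50.906, impact vy=-25.181
  bounce: vy ← 0.45·25.181 = 11.331
Arc 2: start y=0.000, vy=11.331 → t=2.310, apex=6.544, x_land=75.163, impact vy=-11.331
  bounce: vy ← 0.45·11.331 = 5.099
Arc 3: start y=0.000, vy=5.099 → t=1.040, apex=1.325, x_land=86.079, impact vy=-5.099
  bounce: vy ← 0.45·5.099 = 2.295
Arc 4: start y=0.000, vy=2.295 → t=0.468, apex=0.268, x_land=90.991, impact vy=-2.295
  bounce: vy ← 0.45·2.295 = 1.033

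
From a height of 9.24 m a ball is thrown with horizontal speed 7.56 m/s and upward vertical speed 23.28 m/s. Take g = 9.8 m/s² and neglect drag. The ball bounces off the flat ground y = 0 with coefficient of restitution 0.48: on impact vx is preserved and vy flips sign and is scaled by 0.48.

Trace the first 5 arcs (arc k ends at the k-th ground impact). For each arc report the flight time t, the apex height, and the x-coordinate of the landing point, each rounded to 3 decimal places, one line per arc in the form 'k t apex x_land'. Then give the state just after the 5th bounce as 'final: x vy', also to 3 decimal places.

1 5.119 36.891 38.702
2 2.634 8.500 58.616
3 1.264 1.958 68.175
4 0.607 0.451 72.763
5 0.291 0.104 74.965
final: 74.965 0.685

Arc 1: start y=9.240, vy=23.280 → t=5.119, apex=36.891, x_land=38.702, impact vy=-26.890
  bounce: vy ← 0.48·26.890 = 12.907
Arc 2: start y=0.000, vy=12.907 → t=2.634, apex=8.500, x_land=58.616, impact vy=-12.907
  bounce: vy ← 0.48·12.907 = 6.195
Arc 3: start y=0.000, vy=6.195 → t=1.264, apex=1.958, x_land=68.175, impact vy=-6.195
  bounce: vy ← 0.48·6.195 = 2.974
Arc 4: start y=0.000, vy=2.974 → t=0.607, apex=0.451, x_land=72.763, impact vy=-2.974
  bounce: vy ← 0.48·2.974 = 1.427
Arc 5: start y=0.000, vy=1.427 → t=0.291, apex=0.104, x_land=74.965, impact vy=-1.427
  bounce: vy ← 0.48·1.427 = 0.685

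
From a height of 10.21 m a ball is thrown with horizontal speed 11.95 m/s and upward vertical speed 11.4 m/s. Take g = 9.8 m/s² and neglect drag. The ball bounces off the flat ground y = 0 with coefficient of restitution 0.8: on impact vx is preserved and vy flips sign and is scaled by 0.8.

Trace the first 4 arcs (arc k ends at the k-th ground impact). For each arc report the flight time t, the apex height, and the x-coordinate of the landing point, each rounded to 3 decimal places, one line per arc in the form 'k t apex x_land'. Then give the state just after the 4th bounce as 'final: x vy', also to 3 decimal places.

1 3.017 16.841 36.055
2 2.966 10.778 71.501
3 2.373 6.898 99.858
4 1.898 4.415 122.543
final: 122.543 7.442

Arc 1: start y=10.210, vy=11.400 → t=3.017, apex=16.841, x_land=36.055, impact vy=-18.168
  bounce: vy ← 0.8·18.168 = 14.534
Arc 2: start y=0.000, vy=14.534 → t=2.966, apex=10.778, x_land=71.501, impact vy=-14.534
  bounce: vy ← 0.8·14.534 = 11.628
Arc 3: start y=0.000, vy=11.628 → t=2.373, apex=6.898, x_land=99.858, impact vy=-11.628
  bounce: vy ← 0.8·11.628 = 9.302
Arc 4: start y=0.000, vy=9.302 → t=1.898, apex=4.415, x_land=122.543, impact vy=-9.302
  bounce: vy ← 0.8·9.302 = 7.442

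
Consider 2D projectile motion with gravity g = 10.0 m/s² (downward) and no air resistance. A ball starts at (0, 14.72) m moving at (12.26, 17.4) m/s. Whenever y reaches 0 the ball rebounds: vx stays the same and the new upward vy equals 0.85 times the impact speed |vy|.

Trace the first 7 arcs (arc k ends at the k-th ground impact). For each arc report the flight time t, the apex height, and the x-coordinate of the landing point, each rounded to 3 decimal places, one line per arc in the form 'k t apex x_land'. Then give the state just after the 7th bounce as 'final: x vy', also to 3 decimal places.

Arc 1: start y=14.720, vy=17.400 → t=4.184, apex=29.858, x_land=51.292, impact vy=-24.437
  bounce: vy ← 0.85·24.437 = 20.771
Arc 2: start y=0.000, vy=20.771 → t=4.154, apex=21.572, x_land=102.223, impact vy=-20.771
  bounce: vy ← 0.85·20.771 = 17.656
Arc 3: start y=0.000, vy=17.656 → t=3.531, apex=15.586, x_land=145.515, impact vy=-17.656
  bounce: vy ← 0.85·17.656 = 15.007
Arc 4: start y=0.000, vy=15.007 → t=3.001, apex=11.261, x_land=182.313, impact vy=-15.007
  bounce: vy ← 0.85·15.007 = 12.756
Arc 5: start y=0.000, vy=12.756 → t=2.551, apex=8.136, x_land=213.591, impact vy=-12.756
  bounce: vy ← 0.85·12.756 = 10.843
Arc 6: start y=0.000, vy=10.843 → t=2.169, apex=5.878, x_land=240.177, impact vy=-10.843
  bounce: vy ← 0.85·10.843 = 9.216
Arc 7: start y=0.000, vy=9.216 → t=1.843, apex=4.247, x_land=262.776, impact vy=-9.216
  bounce: vy ← 0.85·9.216 = 7.834

1 4.184 29.858 51.292
2 4.154 21.572 102.223
3 3.531 15.586 145.515
4 3.001 11.261 182.313
5 2.551 8.136 213.591
6 2.169 5.878 240.177
7 1.843 4.247 262.776
final: 262.776 7.834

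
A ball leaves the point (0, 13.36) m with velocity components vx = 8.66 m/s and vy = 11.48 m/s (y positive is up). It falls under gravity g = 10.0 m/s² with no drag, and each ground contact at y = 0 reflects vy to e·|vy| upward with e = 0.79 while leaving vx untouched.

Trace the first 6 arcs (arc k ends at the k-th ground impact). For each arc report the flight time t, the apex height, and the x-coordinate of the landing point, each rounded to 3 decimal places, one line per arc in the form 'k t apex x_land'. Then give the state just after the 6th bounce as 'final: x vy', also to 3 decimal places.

Arc 1: start y=13.360, vy=11.480 → t=3.145, apex=19.950, x_land=27.240, impact vy=-19.975
  bounce: vy ← 0.79·19.975 = 15.780
Arc 2: start y=0.000, vy=15.780 → t=3.156, apex=12.450, x_land=54.571, impact vy=-15.780
  bounce: vy ← 0.79·15.780 = 12.466
Arc 3: start y=0.000, vy=12.466 → t=2.493, apex=7.770, x_land=76.162, impact vy=-12.466
  bounce: vy ← 0.79·12.466 = 9.848
Arc 4: start y=0.000, vy=9.848 → t=1.970, apex=4.849, x_land=93.220, impact vy=-9.848
  bounce: vy ← 0.79·9.848 = 7.780
Arc 5: start y=0.000, vy=7.780 → t=1.556, apex=3.027, x_land=106.695, impact vy=-7.780
  bounce: vy ← 0.79·7.780 = 6.146
Arc 6: start y=0.000, vy=6.146 → t=1.229, apex=1.889, x_land=117.340, impact vy=-6.146
  bounce: vy ← 0.79·6.146 = 4.856

1 3.145 19.950 27.240
2 3.156 12.450 54.571
3 2.493 7.770 76.162
4 1.970 4.849 93.220
5 1.556 3.027 106.695
6 1.229 1.889 117.340
final: 117.340 4.856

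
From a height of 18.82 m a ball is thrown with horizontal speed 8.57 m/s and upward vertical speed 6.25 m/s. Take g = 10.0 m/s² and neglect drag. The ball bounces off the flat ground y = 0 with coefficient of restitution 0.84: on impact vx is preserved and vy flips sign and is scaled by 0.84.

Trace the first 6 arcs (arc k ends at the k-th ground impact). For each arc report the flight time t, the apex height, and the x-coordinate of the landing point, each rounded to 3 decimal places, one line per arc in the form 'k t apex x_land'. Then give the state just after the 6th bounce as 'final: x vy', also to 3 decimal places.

Arc 1: start y=18.820, vy=6.250 → t=2.663, apex=20.773, x_land=22.824, impact vy=-20.383
  bounce: vy ← 0.84·20.383 = 17.122
Arc 2: start y=0.000, vy=17.122 → t=3.424, apex=14.658, x_land=52.171, impact vy=-17.122
  bounce: vy ← 0.84·17.122 = 14.382
Arc 3: start y=0.000, vy=14.382 → t=2.876, apex=10.342, x_land=76.822, impact vy=-14.382
  bounce: vy ← 0.84·14.382 = 12.081
Arc 4: start y=0.000, vy=12.081 → t=2.416, apex=7.298, x_land=97.529, impact vy=-12.081
  bounce: vy ← 0.84·12.081 = 10.148
Arc 5: start y=0.000, vy=10.148 → t=2.030, apex=5.149, x_land=114.923, impact vy=-10.148
  bounce: vy ← 0.84·10.148 = 8.524
Arc 6: start y=0.000, vy=8.524 → t=1.705, apex=3.633, x_land=129.533, impact vy=-8.524
  bounce: vy ← 0.84·8.524 = 7.160

1 2.663 20.773 22.824
2 3.424 14.658 52.171
3 2.876 10.342 76.822
4 2.416 7.298 97.529
5 2.030 5.149 114.923
6 1.705 3.633 129.533
final: 129.533 7.160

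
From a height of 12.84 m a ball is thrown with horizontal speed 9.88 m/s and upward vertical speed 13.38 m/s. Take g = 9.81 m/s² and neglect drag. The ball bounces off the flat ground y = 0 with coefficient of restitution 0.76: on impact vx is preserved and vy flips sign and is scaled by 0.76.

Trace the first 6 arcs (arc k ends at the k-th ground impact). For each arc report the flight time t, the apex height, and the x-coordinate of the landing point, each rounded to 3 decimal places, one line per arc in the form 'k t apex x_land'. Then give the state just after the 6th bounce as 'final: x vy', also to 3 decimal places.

Arc 1: start y=12.840, vy=13.380 → t=3.480, apex=21.965, x_land=34.383, impact vy=-20.759
  bounce: vy ← 0.76·20.759 = 15.777
Arc 2: start y=0.000, vy=15.777 → t=3.217, apex=12.687, x_land=66.162, impact vy=-15.777
  bounce: vy ← 0.76·15.777 = 11.991
Arc 3: start y=0.000, vy=11.991 → t=2.445, apex=7.328, x_land=90.314, impact vy=-11.991
  bounce: vy ← 0.76·11.991 = 9.113
Arc 4: start y=0.000, vy=9.113 → t=1.858, apex=4.233, x_land=108.670, impact vy=-9.113
  bounce: vy ← 0.76·9.113 = 6.926
Arc 5: start y=0.000, vy=6.926 → t=1.412, apex=2.445, x_land=122.620, impact vy=-6.926
  bounce: vy ← 0.76·6.926 = 5.264
Arc 6: start y=0.000, vy=5.264 → t=1.073, apex=1.412, x_land=133.222, impact vy=-5.264
  bounce: vy ← 0.76·5.264 = 4.000

1 3.480 21.965 34.383
2 3.217 12.687 66.162
3 2.445 7.328 90.314
4 1.858 4.233 108.670
5 1.412 2.445 122.620
6 1.073 1.412 133.222
final: 133.222 4.000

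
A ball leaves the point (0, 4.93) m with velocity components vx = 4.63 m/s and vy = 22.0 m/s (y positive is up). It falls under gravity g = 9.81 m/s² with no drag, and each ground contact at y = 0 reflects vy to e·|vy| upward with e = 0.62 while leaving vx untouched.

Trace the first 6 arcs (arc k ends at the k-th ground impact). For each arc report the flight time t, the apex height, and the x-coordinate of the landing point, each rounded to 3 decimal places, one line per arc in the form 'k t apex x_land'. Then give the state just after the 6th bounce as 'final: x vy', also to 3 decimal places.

1 4.699 29.599 21.757
2 3.046 11.378 35.860
3 1.889 4.374 44.604
4 1.171 1.681 50.025
5 0.726 0.646 53.387
6 0.450 0.248 55.471
final: 55.471 1.369

Arc 1: start y=4.930, vy=22.000 → t=4.699, apex=29.599, x_land=21.757, impact vy=-24.098
  bounce: vy ← 0.62·24.098 = 14.941
Arc 2: start y=0.000, vy=14.941 → t=3.046, apex=11.378, x_land=35.860, impact vy=-14.941
  bounce: vy ← 0.62·14.941 = 9.263
Arc 3: start y=0.000, vy=9.263 → t=1.889, apex=4.374, x_land=44.604, impact vy=-9.263
  bounce: vy ← 0.62·9.263 = 5.743
Arc 4: start y=0.000, vy=5.743 → t=1.171, apex=1.681, x_land=50.025, impact vy=-5.743
  bounce: vy ← 0.62·5.743 = 3.561
Arc 5: start y=0.000, vy=3.561 → t=0.726, apex=0.646, x_land=53.387, impact vy=-3.561
  bounce: vy ← 0.62·3.561 = 2.208
Arc 6: start y=0.000, vy=2.208 → t=0.450, apex=0.248, x_land=55.471, impact vy=-2.208
  bounce: vy ← 0.62·2.208 = 1.369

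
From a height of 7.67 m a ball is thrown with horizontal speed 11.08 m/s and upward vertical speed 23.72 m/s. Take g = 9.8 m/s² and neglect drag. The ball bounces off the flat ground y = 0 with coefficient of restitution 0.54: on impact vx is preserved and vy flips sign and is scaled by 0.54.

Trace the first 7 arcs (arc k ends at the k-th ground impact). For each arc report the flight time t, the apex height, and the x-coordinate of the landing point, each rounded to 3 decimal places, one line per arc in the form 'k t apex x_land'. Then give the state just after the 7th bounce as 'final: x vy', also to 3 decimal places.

Arc 1: start y=7.670, vy=23.720 → t=5.145, apex=36.376, x_land=57.007, impact vy=-26.702
  bounce: vy ← 0.54·26.702 = 14.419
Arc 2: start y=0.000, vy=14.419 → t=2.943, apex=10.607, x_land=89.611, impact vy=-14.419
  bounce: vy ← 0.54·14.419 = 7.786
Arc 3: start y=0.000, vy=7.786 → t=1.589, apex=3.093, x_land=107.218, impact vy=-7.786
  bounce: vy ← 0.54·7.786 = 4.205
Arc 4: start y=0.000, vy=4.205 → t=0.858, apex=0.902, x_land=116.725, impact vy=-4.205
  bounce: vy ← 0.54·4.205 = 2.270
Arc 5: start y=0.000, vy=2.270 → t=0.463, apex=0.263, x_land=121.859, impact vy=-2.270
  bounce: vy ← 0.54·2.270 = 1.226
Arc 6: start y=0.000, vy=1.226 → t=0.250, apex=0.077, x_land=124.631, impact vy=-1.226
  bounce: vy ← 0.54·1.226 = 0.662
Arc 7: start y=0.000, vy=0.662 → t=0.135, apex=0.022, x_land=126.128, impact vy=-0.662
  bounce: vy ← 0.54·0.662 = 0.358

1 5.145 36.376 57.007
2 2.943 10.607 89.611
3 1.589 3.093 107.218
4 0.858 0.902 116.725
5 0.463 0.263 121.859
6 0.250 0.077 124.631
7 0.135 0.022 126.128
final: 126.128 0.358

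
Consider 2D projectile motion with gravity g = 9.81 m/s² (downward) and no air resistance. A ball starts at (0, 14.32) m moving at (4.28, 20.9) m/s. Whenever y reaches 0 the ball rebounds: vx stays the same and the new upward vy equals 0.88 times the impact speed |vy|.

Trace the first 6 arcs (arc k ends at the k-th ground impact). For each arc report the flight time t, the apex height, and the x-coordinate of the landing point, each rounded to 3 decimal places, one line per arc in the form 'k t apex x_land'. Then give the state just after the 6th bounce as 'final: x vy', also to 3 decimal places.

Arc 1: start y=14.320, vy=20.900 → t=4.861, apex=36.584, x_land=20.807, impact vy=-26.791
  bounce: vy ← 0.88·26.791 = 23.576
Arc 2: start y=0.000, vy=23.576 → t=4.807, apex=28.330, x_land=41.379, impact vy=-23.576
  bounce: vy ← 0.88·23.576 = 20.747
Arc 3: start y=0.000, vy=20.747 → t=4.230, apex=21.939, x_land=59.483, impact vy=-20.747
  bounce: vy ← 0.88·20.747 = 18.257
Arc 4: start y=0.000, vy=18.257 → t=3.722, apex=16.990, x_land=75.414, impact vy=-18.257
  bounce: vy ← 0.88·18.257 = 16.067
Arc 5: start y=0.000, vy=16.067 → t=3.276, apex=13.157, x_land=89.433, impact vy=-16.067
  bounce: vy ← 0.88·16.067 = 14.139
Arc 6: start y=0.000, vy=14.139 → t=2.882, apex=10.189, x_land=101.770, impact vy=-14.139
  bounce: vy ← 0.88·14.139 = 12.442

1 4.861 36.584 20.807
2 4.807 28.330 41.379
3 4.230 21.939 59.483
4 3.722 16.990 75.414
5 3.276 13.157 89.433
6 2.882 10.189 101.770
final: 101.770 12.442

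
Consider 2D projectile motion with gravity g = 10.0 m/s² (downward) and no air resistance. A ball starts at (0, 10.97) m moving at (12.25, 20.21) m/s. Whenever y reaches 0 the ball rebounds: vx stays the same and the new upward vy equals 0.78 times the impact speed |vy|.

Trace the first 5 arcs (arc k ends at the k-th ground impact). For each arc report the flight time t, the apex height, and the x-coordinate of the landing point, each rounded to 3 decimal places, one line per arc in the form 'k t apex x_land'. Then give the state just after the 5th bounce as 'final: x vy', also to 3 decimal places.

1 4.527 31.392 55.452
2 3.909 19.099 103.335
3 3.049 11.620 140.685
4 2.378 7.070 169.817
5 1.855 4.301 192.540
final: 192.540 7.234

Arc 1: start y=10.970, vy=20.210 → t=4.527, apex=31.392, x_land=55.452, impact vy=-25.057
  bounce: vy ← 0.78·25.057 = 19.544
Arc 2: start y=0.000, vy=19.544 → t=3.909, apex=19.099, x_land=103.335, impact vy=-19.544
  bounce: vy ← 0.78·19.544 = 15.245
Arc 3: start y=0.000, vy=15.245 → t=3.049, apex=11.620, x_land=140.685, impact vy=-15.245
  bounce: vy ← 0.78·15.245 = 11.891
Arc 4: start y=0.000, vy=11.891 → t=2.378, apex=7.070, x_land=169.817, impact vy=-11.891
  bounce: vy ← 0.78·11.891 = 9.275
Arc 5: start y=0.000, vy=9.275 → t=1.855, apex=4.301, x_land=192.540, impact vy=-9.275
  bounce: vy ← 0.78·9.275 = 7.234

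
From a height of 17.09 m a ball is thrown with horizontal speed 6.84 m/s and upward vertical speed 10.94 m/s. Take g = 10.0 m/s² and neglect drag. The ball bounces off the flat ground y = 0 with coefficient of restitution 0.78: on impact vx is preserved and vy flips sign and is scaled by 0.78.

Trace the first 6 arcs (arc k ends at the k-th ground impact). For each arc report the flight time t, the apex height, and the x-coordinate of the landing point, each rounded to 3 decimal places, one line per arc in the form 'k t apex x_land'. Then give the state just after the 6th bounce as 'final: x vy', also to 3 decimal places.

Arc 1: start y=17.090, vy=10.940 → t=3.242, apex=23.074, x_land=22.177, impact vy=-21.482
  bounce: vy ← 0.78·21.482 = 16.756
Arc 2: start y=0.000, vy=16.756 → t=3.351, apex=14.038, x_land=45.099, impact vy=-16.756
  bounce: vy ← 0.78·16.756 = 13.070
Arc 3: start y=0.000, vy=13.070 → t=2.614, apex=8.541, x_land=62.979, impact vy=-13.070
  bounce: vy ← 0.78·13.070 = 10.194
Arc 4: start y=0.000, vy=10.194 → t=2.039, apex=5.196, x_land=76.924, impact vy=-10.194
  bounce: vy ← 0.78·10.194 = 7.952
Arc 5: start y=0.000, vy=7.952 → t=1.590, apex=3.161, x_land=87.802, impact vy=-7.952
  bounce: vy ← 0.78·7.952 = 6.202
Arc 6: start y=0.000, vy=6.202 → t=1.240, apex=1.923, x_land=96.287, impact vy=-6.202
  bounce: vy ← 0.78·6.202 = 4.838

1 3.242 23.074 22.177
2 3.351 14.038 45.099
3 2.614 8.541 62.979
4 2.039 5.196 76.924
5 1.590 3.161 87.802
6 1.240 1.923 96.287
final: 96.287 4.838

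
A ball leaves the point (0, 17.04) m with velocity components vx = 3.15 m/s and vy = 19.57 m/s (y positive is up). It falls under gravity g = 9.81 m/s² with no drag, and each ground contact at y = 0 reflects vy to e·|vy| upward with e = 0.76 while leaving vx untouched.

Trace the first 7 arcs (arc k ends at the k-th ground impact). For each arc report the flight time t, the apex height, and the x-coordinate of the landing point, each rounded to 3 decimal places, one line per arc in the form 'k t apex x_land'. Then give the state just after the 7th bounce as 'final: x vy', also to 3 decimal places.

Arc 1: start y=17.040, vy=19.570 → t=4.725, apex=36.560, x_land=14.884, impact vy=-26.783
  bounce: vy ← 0.76·26.783 = 20.355
Arc 2: start y=0.000, vy=20.355 → t=4.150, apex=21.117, x_land=27.956, impact vy=-20.355
  bounce: vy ← 0.76·20.355 = 15.470
Arc 3: start y=0.000, vy=15.470 → t=3.154, apex=12.197, x_land=37.890, impact vy=-15.470
  bounce: vy ← 0.76·15.470 = 11.757
Arc 4: start y=0.000, vy=11.757 → t=2.397, apex=7.045, x_land=45.441, impact vy=-11.757
  bounce: vy ← 0.76·11.757 = 8.935
Arc 5: start y=0.000, vy=8.935 → t=1.822, apex=4.069, x_land=51.179, impact vy=-8.935
  bounce: vy ← 0.76·8.935 = 6.791
Arc 6: start y=0.000, vy=6.791 → t=1.384, apex=2.350, x_land=55.540, impact vy=-6.791
  bounce: vy ← 0.76·6.791 = 5.161
Arc 7: start y=0.000, vy=5.161 → t=1.052, apex=1.358, x_land=58.854, impact vy=-5.161
  bounce: vy ← 0.76·5.161 = 3.922

1 4.725 36.560 14.884
2 4.150 21.117 27.956
3 3.154 12.197 37.890
4 2.397 7.045 45.441
5 1.822 4.069 51.179
6 1.384 2.350 55.540
7 1.052 1.358 58.854
final: 58.854 3.922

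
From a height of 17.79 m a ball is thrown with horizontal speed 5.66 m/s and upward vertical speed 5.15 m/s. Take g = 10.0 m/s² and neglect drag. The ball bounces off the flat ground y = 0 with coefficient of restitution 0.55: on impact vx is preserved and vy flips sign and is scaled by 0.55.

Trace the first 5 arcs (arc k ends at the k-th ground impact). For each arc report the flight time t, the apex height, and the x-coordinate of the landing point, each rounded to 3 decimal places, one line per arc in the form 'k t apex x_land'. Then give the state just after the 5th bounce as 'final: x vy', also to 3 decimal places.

Arc 1: start y=17.790, vy=5.150 → t=2.470, apex=19.116, x_land=13.982, impact vy=-19.553
  bounce: vy ← 0.55·19.553 = 10.754
Arc 2: start y=0.000, vy=10.754 → t=2.151, apex=5.783, x_land=26.156, impact vy=-10.754
  bounce: vy ← 0.55·10.754 = 5.915
Arc 3: start y=0.000, vy=5.915 → t=1.183, apex=1.749, x_land=32.851, impact vy=-5.915
  bounce: vy ← 0.55·5.915 = 3.253
Arc 4: start y=0.000, vy=3.253 → t=0.651, apex=0.529, x_land=36.534, impact vy=-3.253
  bounce: vy ← 0.55·3.253 = 1.789
Arc 5: start y=0.000, vy=1.789 → t=0.358, apex=0.160, x_land=38.559, impact vy=-1.789
  bounce: vy ← 0.55·1.789 = 0.984

1 2.470 19.116 13.982
2 2.151 5.783 26.156
3 1.183 1.749 32.851
4 0.651 0.529 36.534
5 0.358 0.160 38.559
final: 38.559 0.984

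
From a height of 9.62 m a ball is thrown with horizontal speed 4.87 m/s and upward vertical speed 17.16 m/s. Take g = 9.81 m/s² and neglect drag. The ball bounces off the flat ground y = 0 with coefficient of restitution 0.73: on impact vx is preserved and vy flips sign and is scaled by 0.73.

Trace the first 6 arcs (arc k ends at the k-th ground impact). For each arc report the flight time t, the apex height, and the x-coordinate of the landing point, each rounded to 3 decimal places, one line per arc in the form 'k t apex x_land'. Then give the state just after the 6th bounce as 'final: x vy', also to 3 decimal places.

Arc 1: start y=9.620, vy=17.160 → t=3.990, apex=24.628, x_land=19.431, impact vy=-21.982
  bounce: vy ← 0.73·21.982 = 16.047
Arc 2: start y=0.000, vy=16.047 → t=3.272, apex=13.124, x_land=35.364, impact vy=-16.047
  bounce: vy ← 0.73·16.047 = 11.714
Arc 3: start y=0.000, vy=11.714 → t=2.388, apex=6.994, x_land=46.994, impact vy=-11.714
  bounce: vy ← 0.73·11.714 = 8.551
Arc 4: start y=0.000, vy=8.551 → t=1.743, apex=3.727, x_land=55.485, impact vy=-8.551
  bounce: vy ← 0.73·8.551 = 6.243
Arc 5: start y=0.000, vy=6.243 → t=1.273, apex=1.986, x_land=61.683, impact vy=-6.243
  bounce: vy ← 0.73·6.243 = 4.557
Arc 6: start y=0.000, vy=4.557 → t=0.929, apex=1.058, x_land=66.207, impact vy=-4.557
  bounce: vy ← 0.73·4.557 = 3.327

1 3.990 24.628 19.431
2 3.272 13.124 35.364
3 2.388 6.994 46.994
4 1.743 3.727 55.485
5 1.273 1.986 61.683
6 0.929 1.058 66.207
final: 66.207 3.327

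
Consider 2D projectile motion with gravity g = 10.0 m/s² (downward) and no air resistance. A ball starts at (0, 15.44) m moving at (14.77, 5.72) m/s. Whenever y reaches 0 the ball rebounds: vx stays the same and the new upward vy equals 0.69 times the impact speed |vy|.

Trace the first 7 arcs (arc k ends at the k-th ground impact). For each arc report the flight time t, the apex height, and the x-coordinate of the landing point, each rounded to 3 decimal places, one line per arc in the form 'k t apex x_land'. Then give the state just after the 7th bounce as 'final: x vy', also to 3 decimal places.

1 2.420 17.076 35.744
2 2.550 8.130 73.411
3 1.760 3.871 99.402
4 1.214 1.843 117.335
5 0.838 0.877 129.709
6 0.578 0.418 138.248
7 0.399 0.199 144.139
final: 144.139 1.376

Arc 1: start y=15.440, vy=5.720 → t=2.420, apex=17.076, x_land=35.744, impact vy=-18.480
  bounce: vy ← 0.69·18.480 = 12.751
Arc 2: start y=0.000, vy=12.751 → t=2.550, apex=8.130, x_land=73.411, impact vy=-12.751
  bounce: vy ← 0.69·12.751 = 8.798
Arc 3: start y=0.000, vy=8.798 → t=1.760, apex=3.871, x_land=99.402, impact vy=-8.798
  bounce: vy ← 0.69·8.798 = 6.071
Arc 4: start y=0.000, vy=6.071 → t=1.214, apex=1.843, x_land=117.335, impact vy=-6.071
  bounce: vy ← 0.69·6.071 = 4.189
Arc 5: start y=0.000, vy=4.189 → t=0.838, apex=0.877, x_land=129.709, impact vy=-4.189
  bounce: vy ← 0.69·4.189 = 2.890
Arc 6: start y=0.000, vy=2.890 → t=0.578, apex=0.418, x_land=138.248, impact vy=-2.890
  bounce: vy ← 0.69·2.890 = 1.994
Arc 7: start y=0.000, vy=1.994 → t=0.399, apex=0.199, x_land=144.139, impact vy=-1.994
  bounce: vy ← 0.69·1.994 = 1.376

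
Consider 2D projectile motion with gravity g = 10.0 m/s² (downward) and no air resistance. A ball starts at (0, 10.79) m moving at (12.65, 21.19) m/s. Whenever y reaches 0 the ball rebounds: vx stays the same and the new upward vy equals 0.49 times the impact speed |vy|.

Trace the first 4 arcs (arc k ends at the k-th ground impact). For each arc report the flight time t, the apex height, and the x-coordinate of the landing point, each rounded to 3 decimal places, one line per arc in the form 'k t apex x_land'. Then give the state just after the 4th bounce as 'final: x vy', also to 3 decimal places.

1 4.697 33.241 59.422
2 2.527 7.981 91.387
3 1.238 1.916 107.049
4 0.607 0.460 114.724
final: 114.724 1.486

Arc 1: start y=10.790, vy=21.190 → t=4.697, apex=33.241, x_land=59.422, impact vy=-25.784
  bounce: vy ← 0.49·25.784 = 12.634
Arc 2: start y=0.000, vy=12.634 → t=2.527, apex=7.981, x_land=91.387, impact vy=-12.634
  bounce: vy ← 0.49·12.634 = 6.191
Arc 3: start y=0.000, vy=6.191 → t=1.238, apex=1.916, x_land=107.049, impact vy=-6.191
  bounce: vy ← 0.49·6.191 = 3.033
Arc 4: start y=0.000, vy=3.033 → t=0.607, apex=0.460, x_land=114.724, impact vy=-3.033
  bounce: vy ← 0.49·3.033 = 1.486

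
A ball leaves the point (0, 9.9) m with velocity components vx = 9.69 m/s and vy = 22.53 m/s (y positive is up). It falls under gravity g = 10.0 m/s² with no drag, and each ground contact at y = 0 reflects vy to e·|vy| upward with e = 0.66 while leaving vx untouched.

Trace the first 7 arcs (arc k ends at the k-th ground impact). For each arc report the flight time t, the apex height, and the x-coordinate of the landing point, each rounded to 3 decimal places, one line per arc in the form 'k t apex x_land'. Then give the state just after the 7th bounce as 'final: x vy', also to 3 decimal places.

Arc 1: start y=9.900, vy=22.530 → t=4.909, apex=35.280, x_land=47.571, impact vy=-26.563
  bounce: vy ← 0.66·26.563 = 17.532
Arc 2: start y=0.000, vy=17.532 → t=3.506, apex=15.368, x_land=81.548, impact vy=-17.532
  bounce: vy ← 0.66·17.532 = 11.571
Arc 3: start y=0.000, vy=11.571 → t=2.314, apex=6.694, x_land=103.972, impact vy=-11.571
  bounce: vy ← 0.66·11.571 = 7.637
Arc 4: start y=0.000, vy=7.637 → t=1.527, apex=2.916, x_land=118.772, impact vy=-7.637
  bounce: vy ← 0.66·7.637 = 5.040
Arc 5: start y=0.000, vy=5.040 → t=1.008, apex=1.270, x_land=128.540, impact vy=-5.040
  bounce: vy ← 0.66·5.040 = 3.327
Arc 6: start y=0.000, vy=3.327 → t=0.665, apex=0.553, x_land=134.987, impact vy=-3.327
  bounce: vy ← 0.66·3.327 = 2.196
Arc 7: start y=0.000, vy=2.196 → t=0.439, apex=0.241, x_land=139.242, impact vy=-2.196
  bounce: vy ← 0.66·2.196 = 1.449

1 4.909 35.280 47.571
2 3.506 15.368 81.548
3 2.314 6.694 103.972
4 1.527 2.916 118.772
5 1.008 1.270 128.540
6 0.665 0.553 134.987
7 0.439 0.241 139.242
final: 139.242 1.449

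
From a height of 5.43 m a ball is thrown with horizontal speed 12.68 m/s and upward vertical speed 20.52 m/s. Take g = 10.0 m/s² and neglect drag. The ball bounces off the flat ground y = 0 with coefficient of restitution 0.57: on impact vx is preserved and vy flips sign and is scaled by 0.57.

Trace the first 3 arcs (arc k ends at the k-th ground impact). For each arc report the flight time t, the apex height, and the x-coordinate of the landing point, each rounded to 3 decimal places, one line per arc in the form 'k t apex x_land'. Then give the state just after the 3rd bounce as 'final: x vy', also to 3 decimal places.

Arc 1: start y=5.430, vy=20.520 → t=4.353, apex=26.484, x_land=55.202, impact vy=-23.015
  bounce: vy ← 0.57·23.015 = 13.118
Arc 2: start y=0.000, vy=13.118 → t=2.624, apex=8.604, x_land=88.470, impact vy=-13.118
  bounce: vy ← 0.57·13.118 = 7.477
Arc 3: start y=0.000, vy=7.477 → t=1.495, apex=2.796, x_land=107.433, impact vy=-7.477
  bounce: vy ← 0.57·7.477 = 4.262

1 4.353 26.484 55.202
2 2.624 8.604 88.470
3 1.495 2.796 107.433
final: 107.433 4.262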